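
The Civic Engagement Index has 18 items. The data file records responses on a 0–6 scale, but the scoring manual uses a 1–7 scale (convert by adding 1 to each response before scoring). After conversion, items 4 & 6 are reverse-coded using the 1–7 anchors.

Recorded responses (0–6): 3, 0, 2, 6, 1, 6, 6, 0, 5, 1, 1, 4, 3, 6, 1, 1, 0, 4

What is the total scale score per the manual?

Convert to 1–7: 4, 1, 3, 7, 2, 7, 7, 1, 6, 2, 2, 5, 4, 7, 2, 2, 1, 5
Reverse-coded (reverse-coded value = 8 − response):
  item 4: 8 − 7 = 1
  item 6: 8 − 7 = 1
Scored: 4, 1, 3, 1, 2, 1, 7, 1, 6, 2, 2, 5, 4, 7, 2, 2, 1, 5
Total = 56

56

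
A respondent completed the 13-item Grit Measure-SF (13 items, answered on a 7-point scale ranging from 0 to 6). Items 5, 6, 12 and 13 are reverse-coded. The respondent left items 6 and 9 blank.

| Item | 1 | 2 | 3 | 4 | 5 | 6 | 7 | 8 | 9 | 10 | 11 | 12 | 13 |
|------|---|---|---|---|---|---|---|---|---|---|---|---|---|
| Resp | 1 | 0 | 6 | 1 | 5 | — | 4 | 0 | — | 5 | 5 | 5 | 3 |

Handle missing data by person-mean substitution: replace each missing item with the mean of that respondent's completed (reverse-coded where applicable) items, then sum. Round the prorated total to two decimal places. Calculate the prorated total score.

31.91

Reverse-coded (on a 0–6 scale, reversed = 6 − raw):
  item 5: 6 − 5 = 1
  item 12: 6 − 5 = 1
  item 13: 6 − 3 = 3
Completed scored items (11 of 13): 1, 0, 6, 1, 1, 4, 0, 5, 5, 1, 3; sum = 27.
Person mean = 27 / 11 ≈ 2.4545
Prorated total = (27 / 11) × 13 = 31.91 (to 2 dp)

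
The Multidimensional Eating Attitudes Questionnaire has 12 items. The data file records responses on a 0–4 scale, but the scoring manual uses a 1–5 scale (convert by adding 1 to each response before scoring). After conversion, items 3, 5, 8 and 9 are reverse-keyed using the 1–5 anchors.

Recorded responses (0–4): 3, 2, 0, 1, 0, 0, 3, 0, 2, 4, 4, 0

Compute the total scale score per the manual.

Convert to 1–5: 4, 3, 1, 2, 1, 1, 4, 1, 3, 5, 5, 1
Reverse-coded (reverse-coded value = 6 − response):
  item 3: 6 − 1 = 5
  item 5: 6 − 1 = 5
  item 8: 6 − 1 = 5
  item 9: 6 − 3 = 3
Scored: 4, 3, 5, 2, 5, 1, 4, 5, 3, 5, 5, 1
Total = 43

43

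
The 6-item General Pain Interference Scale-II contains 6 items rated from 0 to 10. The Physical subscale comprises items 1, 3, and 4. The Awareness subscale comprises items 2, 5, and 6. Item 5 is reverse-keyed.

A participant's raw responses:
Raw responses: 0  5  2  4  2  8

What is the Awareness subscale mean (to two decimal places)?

Awareness items: 2, 5, 6.
Of these, item 5 is reverse-keyed; reverse-coded value = 10 − response.
  item 2: 5
  item 5: 10 − 2 = 8
  item 6: 8
Sum = 5 + 8 + 8 = 21
Mean = 21 / 3 = 7.00

7.00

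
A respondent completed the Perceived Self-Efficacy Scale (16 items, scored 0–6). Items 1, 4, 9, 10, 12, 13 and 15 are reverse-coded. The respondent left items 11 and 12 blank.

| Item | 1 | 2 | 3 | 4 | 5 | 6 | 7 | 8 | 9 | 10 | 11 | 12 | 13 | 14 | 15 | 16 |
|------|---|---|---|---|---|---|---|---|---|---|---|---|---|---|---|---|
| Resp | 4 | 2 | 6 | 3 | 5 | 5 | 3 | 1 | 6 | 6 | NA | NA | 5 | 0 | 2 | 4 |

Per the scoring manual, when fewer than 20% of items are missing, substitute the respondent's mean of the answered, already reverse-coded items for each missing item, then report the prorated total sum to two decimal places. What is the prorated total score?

41.14

Reverse-coded (reversed = (0+6) − raw = 6 − raw):
  item 1: 6 − 4 = 2
  item 4: 6 − 3 = 3
  item 9: 6 − 6 = 0
  item 10: 6 − 6 = 0
  item 13: 6 − 5 = 1
  item 15: 6 − 2 = 4
Completed scored items (14 of 16): 2, 2, 6, 3, 5, 5, 3, 1, 0, 0, 1, 0, 4, 4; sum = 36.
Person mean = 36 / 14 ≈ 2.5714
Prorated total = (36 / 14) × 16 = 41.14 (to 2 dp)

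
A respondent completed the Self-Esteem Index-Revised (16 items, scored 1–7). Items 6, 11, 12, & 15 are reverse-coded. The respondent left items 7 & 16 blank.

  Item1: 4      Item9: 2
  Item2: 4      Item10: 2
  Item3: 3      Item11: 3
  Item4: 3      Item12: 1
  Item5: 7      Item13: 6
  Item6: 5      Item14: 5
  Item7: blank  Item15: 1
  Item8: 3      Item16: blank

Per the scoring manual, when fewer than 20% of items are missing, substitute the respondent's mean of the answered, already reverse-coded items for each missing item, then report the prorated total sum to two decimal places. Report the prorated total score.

69.71

Reverse-coded (reverse-coded value = 8 − response):
  item 6: 8 − 5 = 3
  item 11: 8 − 3 = 5
  item 12: 8 − 1 = 7
  item 15: 8 − 1 = 7
Completed scored items (14 of 16): 4, 4, 3, 3, 7, 3, 3, 2, 2, 5, 7, 6, 5, 7; sum = 61.
Person mean = 61 / 14 ≈ 4.3571
Prorated total = (61 / 14) × 16 = 69.71 (to 2 dp)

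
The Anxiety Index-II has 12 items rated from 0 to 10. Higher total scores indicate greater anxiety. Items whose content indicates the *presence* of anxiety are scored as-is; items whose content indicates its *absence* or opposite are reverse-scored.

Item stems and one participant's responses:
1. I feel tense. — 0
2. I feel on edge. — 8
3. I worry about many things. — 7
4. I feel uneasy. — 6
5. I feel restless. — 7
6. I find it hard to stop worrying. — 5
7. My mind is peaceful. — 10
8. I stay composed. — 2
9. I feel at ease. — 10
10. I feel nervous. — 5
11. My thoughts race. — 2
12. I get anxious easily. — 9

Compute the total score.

Items 7, 8, 9 describe the absence/opposite of anxiety → reverse-score.
on a 0–10 scale, reversed = 10 − raw.
  item 1: 0
  item 2: 8
  item 3: 7
  item 4: 6
  item 5: 7
  item 6: 5
  item 7: 10 − 10 = 0
  item 8: 10 − 2 = 8
  item 9: 10 − 10 = 0
  item 10: 5
  item 11: 2
  item 12: 9
Total = 0 + 8 + 7 + 6 + 7 + 5 + 0 + 8 + 0 + 5 + 2 + 9 = 57

57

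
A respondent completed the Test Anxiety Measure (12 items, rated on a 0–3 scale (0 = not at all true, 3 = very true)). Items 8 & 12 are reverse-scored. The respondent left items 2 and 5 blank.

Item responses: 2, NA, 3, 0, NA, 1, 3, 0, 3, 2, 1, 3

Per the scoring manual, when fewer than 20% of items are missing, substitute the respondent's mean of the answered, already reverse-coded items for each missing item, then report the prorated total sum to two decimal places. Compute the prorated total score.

21.60

Reverse-coded (reversed = (0+3) − raw = 3 − raw):
  item 8: 3 − 0 = 3
  item 12: 3 − 3 = 0
Completed scored items (10 of 12): 2, 3, 0, 1, 3, 3, 3, 2, 1, 0; sum = 18.
Person mean = 18 / 10 ≈ 1.8000
Prorated total = (18 / 10) × 12 = 21.60 (to 2 dp)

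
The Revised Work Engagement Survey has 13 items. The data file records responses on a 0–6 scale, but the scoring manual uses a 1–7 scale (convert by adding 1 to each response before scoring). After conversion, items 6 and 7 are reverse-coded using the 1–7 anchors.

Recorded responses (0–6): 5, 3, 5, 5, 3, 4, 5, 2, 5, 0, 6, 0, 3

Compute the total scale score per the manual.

53

Convert to 1–7: 6, 4, 6, 6, 4, 5, 6, 3, 6, 1, 7, 1, 4
Reverse-coded (on a 1–7 scale, reversed = 8 − raw):
  item 6: 8 − 5 = 3
  item 7: 8 − 6 = 2
Scored: 6, 4, 6, 6, 4, 3, 2, 3, 6, 1, 7, 1, 4
Total = 53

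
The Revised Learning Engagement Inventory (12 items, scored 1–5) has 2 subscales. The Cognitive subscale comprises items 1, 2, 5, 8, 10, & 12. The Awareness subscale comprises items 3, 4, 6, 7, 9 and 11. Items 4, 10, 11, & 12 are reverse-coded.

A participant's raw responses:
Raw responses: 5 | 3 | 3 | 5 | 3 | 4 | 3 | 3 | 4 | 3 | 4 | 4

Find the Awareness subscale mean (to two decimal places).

Awareness items: 3, 4, 6, 7, 9, 11.
Of these, items 4 and 11 are reverse-coded; reverse-coded value = 6 − response.
  item 3: 3
  item 4: 6 − 5 = 1
  item 6: 4
  item 7: 3
  item 9: 4
  item 11: 6 − 4 = 2
Sum = 3 + 1 + 4 + 3 + 4 + 2 = 17
Mean = 17 / 6 = 2.83

2.83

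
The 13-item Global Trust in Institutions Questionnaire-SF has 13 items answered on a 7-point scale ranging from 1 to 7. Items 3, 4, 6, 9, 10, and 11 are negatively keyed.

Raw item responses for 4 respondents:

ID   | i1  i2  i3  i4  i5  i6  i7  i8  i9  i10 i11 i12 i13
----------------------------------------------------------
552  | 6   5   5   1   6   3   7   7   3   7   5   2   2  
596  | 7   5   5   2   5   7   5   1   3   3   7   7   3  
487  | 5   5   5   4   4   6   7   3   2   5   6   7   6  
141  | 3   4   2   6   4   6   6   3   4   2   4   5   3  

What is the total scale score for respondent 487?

Respondent 487 raw: 5, 5, 5, 4, 4, 6, 7, 3, 2, 5, 6, 7, 6.
Reverse-coded (reverse-coded value = 8 − response):
  item 1: 5
  item 2: 5
  item 3: 8 − 5 = 3
  item 4: 8 − 4 = 4
  item 5: 4
  item 6: 8 − 6 = 2
  item 7: 7
  item 8: 3
  item 9: 8 − 2 = 6
  item 10: 8 − 5 = 3
  item 11: 8 − 6 = 2
  item 12: 7
  item 13: 6
Sum = 5 + 5 + 3 + 4 + 4 + 2 + 7 + 3 + 6 + 3 + 2 + 7 + 6 = 57

57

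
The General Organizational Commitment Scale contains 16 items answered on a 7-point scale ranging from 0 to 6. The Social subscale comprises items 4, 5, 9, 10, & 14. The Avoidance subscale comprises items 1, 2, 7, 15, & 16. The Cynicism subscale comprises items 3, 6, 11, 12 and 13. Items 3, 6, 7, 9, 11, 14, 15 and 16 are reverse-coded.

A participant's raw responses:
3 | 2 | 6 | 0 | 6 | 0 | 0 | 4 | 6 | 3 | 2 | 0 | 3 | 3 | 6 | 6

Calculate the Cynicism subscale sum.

13

Cynicism items: 3, 6, 11, 12, 13.
Of these, items 3, 6 and 11 are reverse-coded; reversed = (0+6) − raw = 6 − raw.
  item 3: 6 − 6 = 0
  item 6: 6 − 0 = 6
  item 11: 6 − 2 = 4
  item 12: 0
  item 13: 3
Sum = 0 + 6 + 4 + 0 + 3 = 13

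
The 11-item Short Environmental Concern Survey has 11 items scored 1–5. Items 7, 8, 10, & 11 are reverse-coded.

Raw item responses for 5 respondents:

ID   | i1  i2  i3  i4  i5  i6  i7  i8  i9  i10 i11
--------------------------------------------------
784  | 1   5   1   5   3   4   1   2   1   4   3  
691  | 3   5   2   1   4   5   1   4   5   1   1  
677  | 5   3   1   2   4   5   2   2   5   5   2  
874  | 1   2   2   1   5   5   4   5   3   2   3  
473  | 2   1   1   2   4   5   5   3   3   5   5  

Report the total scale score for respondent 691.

Respondent 691 raw: 3, 5, 2, 1, 4, 5, 1, 4, 5, 1, 1.
Reverse-coded (reversed = (1+5) − raw = 6 − raw):
  item 1: 3
  item 2: 5
  item 3: 2
  item 4: 1
  item 5: 4
  item 6: 5
  item 7: 6 − 1 = 5
  item 8: 6 − 4 = 2
  item 9: 5
  item 10: 6 − 1 = 5
  item 11: 6 − 1 = 5
Sum = 3 + 5 + 2 + 1 + 4 + 5 + 5 + 2 + 5 + 5 + 5 = 42

42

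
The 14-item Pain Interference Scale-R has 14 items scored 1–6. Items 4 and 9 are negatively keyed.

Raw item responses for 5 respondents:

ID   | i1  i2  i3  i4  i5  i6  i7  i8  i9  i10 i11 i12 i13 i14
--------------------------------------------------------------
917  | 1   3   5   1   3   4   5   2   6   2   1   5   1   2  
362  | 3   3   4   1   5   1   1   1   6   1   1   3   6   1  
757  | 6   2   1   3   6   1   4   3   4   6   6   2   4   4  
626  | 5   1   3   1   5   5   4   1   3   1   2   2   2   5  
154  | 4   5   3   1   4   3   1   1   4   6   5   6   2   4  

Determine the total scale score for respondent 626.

46

Respondent 626 raw: 5, 1, 3, 1, 5, 5, 4, 1, 3, 1, 2, 2, 2, 5.
Reverse-coded (reversed = (1+6) − raw = 7 − raw):
  item 1: 5
  item 2: 1
  item 3: 3
  item 4: 7 − 1 = 6
  item 5: 5
  item 6: 5
  item 7: 4
  item 8: 1
  item 9: 7 − 3 = 4
  item 10: 1
  item 11: 2
  item 12: 2
  item 13: 2
  item 14: 5
Sum = 5 + 1 + 3 + 6 + 5 + 5 + 4 + 1 + 4 + 1 + 2 + 2 + 2 + 5 = 46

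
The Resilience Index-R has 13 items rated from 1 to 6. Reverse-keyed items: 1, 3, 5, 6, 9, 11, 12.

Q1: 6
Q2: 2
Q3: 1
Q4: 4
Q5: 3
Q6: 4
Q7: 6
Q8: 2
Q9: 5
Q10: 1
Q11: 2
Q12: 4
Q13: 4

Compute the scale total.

Raw sum = 44. Reverse-keyed items: 1, 3, 5, 6, 9, 11, 12; their raw sum = 25.
Each reversal replaces raw with 7 − raw, changing the total by 7 − 2·raw per item.
Total = 44 + 7·7 − 2·25 = 44 + 49 − 50 = 43

43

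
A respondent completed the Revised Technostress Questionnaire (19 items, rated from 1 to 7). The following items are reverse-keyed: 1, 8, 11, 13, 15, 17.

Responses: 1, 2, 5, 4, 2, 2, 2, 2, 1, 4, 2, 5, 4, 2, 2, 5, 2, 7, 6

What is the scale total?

Reverse-coded items (reverse-coded value = 8 − response):
  item 1: 8 − 1 = 7
  item 8: 8 − 2 = 6
  item 11: 8 − 2 = 6
  item 13: 8 − 4 = 4
  item 15: 8 − 2 = 6
  item 17: 8 − 2 = 6
Scored responses: 7, 2, 5, 4, 2, 2, 2, 6, 1, 4, 6, 5, 4, 2, 6, 5, 6, 7, 6
Total = 7 + 2 + 5 + 4 + 2 + 2 + 2 + 6 + 1 + 4 + 6 + 5 + 4 + 2 + 6 + 5 + 6 + 7 + 6 = 82

82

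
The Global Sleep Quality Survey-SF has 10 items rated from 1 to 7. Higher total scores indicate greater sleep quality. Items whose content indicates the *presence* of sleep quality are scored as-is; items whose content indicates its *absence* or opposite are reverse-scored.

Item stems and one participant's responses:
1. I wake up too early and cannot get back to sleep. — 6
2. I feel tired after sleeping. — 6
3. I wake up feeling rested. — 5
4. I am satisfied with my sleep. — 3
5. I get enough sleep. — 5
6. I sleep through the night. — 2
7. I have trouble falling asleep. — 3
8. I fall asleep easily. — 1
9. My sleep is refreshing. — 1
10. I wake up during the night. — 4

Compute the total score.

Items 1, 2, 7, 10 describe the absence/opposite of sleep quality → reverse-score.
reversed = (1+7) − raw = 8 − raw.
  item 1: 8 − 6 = 2
  item 2: 8 − 6 = 2
  item 3: 5
  item 4: 3
  item 5: 5
  item 6: 2
  item 7: 8 − 3 = 5
  item 8: 1
  item 9: 1
  item 10: 8 − 4 = 4
Total = 2 + 2 + 5 + 3 + 5 + 2 + 5 + 1 + 1 + 4 = 30

30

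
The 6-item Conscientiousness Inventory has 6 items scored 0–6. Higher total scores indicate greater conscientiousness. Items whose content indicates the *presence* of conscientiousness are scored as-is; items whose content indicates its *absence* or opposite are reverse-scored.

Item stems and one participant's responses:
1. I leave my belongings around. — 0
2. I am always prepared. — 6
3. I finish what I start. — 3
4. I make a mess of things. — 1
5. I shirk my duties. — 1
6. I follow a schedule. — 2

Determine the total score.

Items 1, 4, 5 describe the absence/opposite of conscientiousness → reverse-score.
reverse-coded value = 6 − response.
  item 1: 6 − 0 = 6
  item 2: 6
  item 3: 3
  item 4: 6 − 1 = 5
  item 5: 6 − 1 = 5
  item 6: 2
Total = 6 + 6 + 3 + 5 + 5 + 2 = 27

27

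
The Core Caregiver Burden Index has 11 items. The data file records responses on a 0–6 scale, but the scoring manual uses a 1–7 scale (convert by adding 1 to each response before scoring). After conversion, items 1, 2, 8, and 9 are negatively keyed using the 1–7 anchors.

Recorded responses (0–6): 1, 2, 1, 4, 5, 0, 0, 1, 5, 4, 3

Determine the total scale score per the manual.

43

Convert to 1–7: 2, 3, 2, 5, 6, 1, 1, 2, 6, 5, 4
Reverse-coded (reversed = (1+7) − raw = 8 − raw):
  item 1: 8 − 2 = 6
  item 2: 8 − 3 = 5
  item 8: 8 − 2 = 6
  item 9: 8 − 6 = 2
Scored: 6, 5, 2, 5, 6, 1, 1, 6, 2, 5, 4
Total = 43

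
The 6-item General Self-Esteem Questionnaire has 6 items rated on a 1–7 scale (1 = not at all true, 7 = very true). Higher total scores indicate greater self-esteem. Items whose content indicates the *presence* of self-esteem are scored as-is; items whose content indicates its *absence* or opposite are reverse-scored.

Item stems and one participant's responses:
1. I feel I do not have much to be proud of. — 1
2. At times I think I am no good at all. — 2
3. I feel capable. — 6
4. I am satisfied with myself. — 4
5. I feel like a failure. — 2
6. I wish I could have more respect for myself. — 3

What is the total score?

34

Items 1, 2, 5, 6 describe the absence/opposite of self-esteem → reverse-score.
reversed = (1+7) − raw = 8 − raw.
  item 1: 8 − 1 = 7
  item 2: 8 − 2 = 6
  item 3: 6
  item 4: 4
  item 5: 8 − 2 = 6
  item 6: 8 − 3 = 5
Total = 7 + 6 + 6 + 4 + 6 + 5 = 34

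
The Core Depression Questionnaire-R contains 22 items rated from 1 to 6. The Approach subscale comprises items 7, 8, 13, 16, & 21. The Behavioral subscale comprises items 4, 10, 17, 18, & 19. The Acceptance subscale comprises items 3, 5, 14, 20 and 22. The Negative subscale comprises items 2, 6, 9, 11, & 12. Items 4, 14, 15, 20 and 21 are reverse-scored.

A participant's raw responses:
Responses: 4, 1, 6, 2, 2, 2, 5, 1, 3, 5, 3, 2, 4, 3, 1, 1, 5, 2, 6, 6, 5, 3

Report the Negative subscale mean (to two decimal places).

Negative items: 2, 6, 9, 11, 12.
  item 2: 1
  item 6: 2
  item 9: 3
  item 11: 3
  item 12: 2
Sum = 1 + 2 + 3 + 3 + 2 = 11
Mean = 11 / 5 = 2.20

2.20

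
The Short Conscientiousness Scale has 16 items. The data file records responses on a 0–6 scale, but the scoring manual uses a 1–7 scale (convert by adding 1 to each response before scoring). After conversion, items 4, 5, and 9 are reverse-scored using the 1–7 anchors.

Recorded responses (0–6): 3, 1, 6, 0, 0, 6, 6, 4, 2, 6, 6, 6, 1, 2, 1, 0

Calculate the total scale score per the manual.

80

Convert to 1–7: 4, 2, 7, 1, 1, 7, 7, 5, 3, 7, 7, 7, 2, 3, 2, 1
Reverse-coded (reverse-coded value = 8 − response):
  item 4: 8 − 1 = 7
  item 5: 8 − 1 = 7
  item 9: 8 − 3 = 5
Scored: 4, 2, 7, 7, 7, 7, 7, 5, 5, 7, 7, 7, 2, 3, 2, 1
Total = 80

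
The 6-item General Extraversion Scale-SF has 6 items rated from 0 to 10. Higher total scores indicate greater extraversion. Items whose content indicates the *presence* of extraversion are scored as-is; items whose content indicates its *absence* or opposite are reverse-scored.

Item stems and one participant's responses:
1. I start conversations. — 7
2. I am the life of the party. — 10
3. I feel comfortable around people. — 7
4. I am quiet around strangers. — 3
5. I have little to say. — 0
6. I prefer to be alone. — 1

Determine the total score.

50

Items 4, 5, 6 describe the absence/opposite of extraversion → reverse-score.
reversed = (0+10) − raw = 10 − raw.
  item 1: 7
  item 2: 10
  item 3: 7
  item 4: 10 − 3 = 7
  item 5: 10 − 0 = 10
  item 6: 10 − 1 = 9
Total = 7 + 10 + 7 + 7 + 10 + 9 = 50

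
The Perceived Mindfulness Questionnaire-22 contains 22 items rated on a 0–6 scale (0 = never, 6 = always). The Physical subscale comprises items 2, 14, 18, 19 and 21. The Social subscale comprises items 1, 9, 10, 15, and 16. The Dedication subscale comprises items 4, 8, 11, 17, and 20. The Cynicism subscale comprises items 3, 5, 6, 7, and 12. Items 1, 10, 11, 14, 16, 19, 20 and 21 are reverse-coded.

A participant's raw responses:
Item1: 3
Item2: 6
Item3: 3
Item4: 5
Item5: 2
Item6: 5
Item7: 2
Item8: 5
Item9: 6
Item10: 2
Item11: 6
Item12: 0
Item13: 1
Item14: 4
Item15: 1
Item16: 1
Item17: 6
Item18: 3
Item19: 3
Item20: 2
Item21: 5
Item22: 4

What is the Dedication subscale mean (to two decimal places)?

4.00

Dedication items: 4, 8, 11, 17, 20.
Of these, items 11 and 20 are reverse-coded; reverse-coded value = 6 − response.
  item 4: 5
  item 8: 5
  item 11: 6 − 6 = 0
  item 17: 6
  item 20: 6 − 2 = 4
Sum = 5 + 5 + 0 + 6 + 4 = 20
Mean = 20 / 5 = 4.00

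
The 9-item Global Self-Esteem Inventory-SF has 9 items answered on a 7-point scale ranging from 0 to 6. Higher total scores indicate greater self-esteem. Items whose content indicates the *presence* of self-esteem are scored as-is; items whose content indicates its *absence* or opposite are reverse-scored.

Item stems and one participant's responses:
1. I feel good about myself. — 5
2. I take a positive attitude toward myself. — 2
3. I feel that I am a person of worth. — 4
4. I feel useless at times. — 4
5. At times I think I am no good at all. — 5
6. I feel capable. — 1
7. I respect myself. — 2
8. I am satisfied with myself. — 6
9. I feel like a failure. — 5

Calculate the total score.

24

Items 4, 5, 9 describe the absence/opposite of self-esteem → reverse-score.
on a 0–6 scale, reversed = 6 − raw.
  item 1: 5
  item 2: 2
  item 3: 4
  item 4: 6 − 4 = 2
  item 5: 6 − 5 = 1
  item 6: 1
  item 7: 2
  item 8: 6
  item 9: 6 − 5 = 1
Total = 5 + 2 + 4 + 2 + 1 + 1 + 2 + 6 + 1 = 24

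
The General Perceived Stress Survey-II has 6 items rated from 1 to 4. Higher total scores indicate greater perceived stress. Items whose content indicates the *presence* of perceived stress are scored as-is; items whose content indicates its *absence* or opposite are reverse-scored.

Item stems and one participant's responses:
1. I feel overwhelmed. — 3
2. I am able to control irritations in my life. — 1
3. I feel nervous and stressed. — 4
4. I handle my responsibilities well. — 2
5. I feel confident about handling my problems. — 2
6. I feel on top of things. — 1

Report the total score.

21

Items 2, 4, 5, 6 describe the absence/opposite of perceived stress → reverse-score.
reversed = (1+4) − raw = 5 − raw.
  item 1: 3
  item 2: 5 − 1 = 4
  item 3: 4
  item 4: 5 − 2 = 3
  item 5: 5 − 2 = 3
  item 6: 5 − 1 = 4
Total = 3 + 4 + 4 + 3 + 3 + 4 = 21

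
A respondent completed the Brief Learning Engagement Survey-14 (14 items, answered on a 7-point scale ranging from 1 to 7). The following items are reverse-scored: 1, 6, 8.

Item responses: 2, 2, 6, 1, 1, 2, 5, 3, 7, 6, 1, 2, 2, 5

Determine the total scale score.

55

Reverse-coded items (on a 1–7 scale, reversed = 8 − raw):
  item 1: 8 − 2 = 6
  item 6: 8 − 2 = 6
  item 8: 8 − 3 = 5
Scored items: 6, 2, 6, 1, 1, 6, 5, 5, 7, 6, 1, 2, 2, 5
Total = 6 + 2 + 6 + 1 + 1 + 6 + 5 + 5 + 7 + 6 + 1 + 2 + 2 + 5 = 55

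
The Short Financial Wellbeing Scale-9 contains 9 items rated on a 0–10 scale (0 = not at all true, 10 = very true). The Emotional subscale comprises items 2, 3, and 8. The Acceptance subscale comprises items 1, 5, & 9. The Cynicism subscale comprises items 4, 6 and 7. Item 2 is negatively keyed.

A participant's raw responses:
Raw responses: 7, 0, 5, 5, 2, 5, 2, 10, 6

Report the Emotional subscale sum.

Emotional items: 2, 3, 8.
Of these, item 2 is negatively keyed; reverse-coded value = 10 − response.
  item 2: 10 − 0 = 10
  item 3: 5
  item 8: 10
Sum = 10 + 5 + 10 = 25

25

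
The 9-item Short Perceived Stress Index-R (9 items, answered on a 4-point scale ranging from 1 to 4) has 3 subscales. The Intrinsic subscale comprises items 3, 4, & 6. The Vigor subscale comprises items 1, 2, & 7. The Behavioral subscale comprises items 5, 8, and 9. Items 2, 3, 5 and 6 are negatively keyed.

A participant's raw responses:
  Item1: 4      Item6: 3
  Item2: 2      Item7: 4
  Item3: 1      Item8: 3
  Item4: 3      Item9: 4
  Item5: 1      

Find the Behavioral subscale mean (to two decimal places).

3.67

Behavioral items: 5, 8, 9.
Of these, item 5 is negatively keyed; reversed = (1+4) − raw = 5 − raw.
  item 5: 5 − 1 = 4
  item 8: 3
  item 9: 4
Sum = 4 + 3 + 4 = 11
Mean = 11 / 3 = 3.67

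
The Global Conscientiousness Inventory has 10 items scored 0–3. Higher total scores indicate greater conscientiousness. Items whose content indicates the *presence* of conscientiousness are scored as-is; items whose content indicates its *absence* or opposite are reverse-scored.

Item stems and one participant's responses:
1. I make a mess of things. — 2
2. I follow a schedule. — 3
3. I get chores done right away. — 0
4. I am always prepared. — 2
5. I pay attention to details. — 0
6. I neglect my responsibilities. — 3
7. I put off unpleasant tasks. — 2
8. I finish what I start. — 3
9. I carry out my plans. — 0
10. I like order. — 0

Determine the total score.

10

Items 1, 6, 7 describe the absence/opposite of conscientiousness → reverse-score.
reverse-coded value = 3 − response.
  item 1: 3 − 2 = 1
  item 2: 3
  item 3: 0
  item 4: 2
  item 5: 0
  item 6: 3 − 3 = 0
  item 7: 3 − 2 = 1
  item 8: 3
  item 9: 0
  item 10: 0
Total = 1 + 3 + 0 + 2 + 0 + 0 + 1 + 3 + 0 + 0 = 10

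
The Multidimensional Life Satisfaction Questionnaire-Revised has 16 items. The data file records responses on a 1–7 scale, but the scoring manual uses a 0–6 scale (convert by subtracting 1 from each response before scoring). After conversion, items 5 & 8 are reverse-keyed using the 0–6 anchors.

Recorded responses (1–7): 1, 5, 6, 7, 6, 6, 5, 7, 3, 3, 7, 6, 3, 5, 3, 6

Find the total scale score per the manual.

53

Convert to 0–6: 0, 4, 5, 6, 5, 5, 4, 6, 2, 2, 6, 5, 2, 4, 2, 5
Reverse-coded (reversed = (0+6) − raw = 6 − raw):
  item 5: 6 − 5 = 1
  item 8: 6 − 6 = 0
Scored: 0, 4, 5, 6, 1, 5, 4, 0, 2, 2, 6, 5, 2, 4, 2, 5
Total = 53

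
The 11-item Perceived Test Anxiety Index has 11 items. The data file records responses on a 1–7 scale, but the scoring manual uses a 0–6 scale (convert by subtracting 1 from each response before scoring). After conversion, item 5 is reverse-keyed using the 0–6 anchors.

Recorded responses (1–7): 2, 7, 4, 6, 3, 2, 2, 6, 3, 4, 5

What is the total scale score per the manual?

Convert to 0–6: 1, 6, 3, 5, 2, 1, 1, 5, 2, 3, 4
Reverse-coded (reverse-coded value = 6 − response):
  item 5: 6 − 2 = 4
Scored: 1, 6, 3, 5, 4, 1, 1, 5, 2, 3, 4
Total = 35

35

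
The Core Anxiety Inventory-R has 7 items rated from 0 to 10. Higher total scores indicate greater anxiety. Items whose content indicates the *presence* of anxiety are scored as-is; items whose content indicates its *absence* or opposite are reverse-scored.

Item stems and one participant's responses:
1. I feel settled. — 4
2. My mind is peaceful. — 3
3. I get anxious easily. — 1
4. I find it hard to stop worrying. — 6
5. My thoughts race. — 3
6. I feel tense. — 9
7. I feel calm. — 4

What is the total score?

38

Items 1, 2, 7 describe the absence/opposite of anxiety → reverse-score.
reverse-coded value = 10 − response.
  item 1: 10 − 4 = 6
  item 2: 10 − 3 = 7
  item 3: 1
  item 4: 6
  item 5: 3
  item 6: 9
  item 7: 10 − 4 = 6
Total = 6 + 7 + 1 + 6 + 3 + 9 + 6 = 38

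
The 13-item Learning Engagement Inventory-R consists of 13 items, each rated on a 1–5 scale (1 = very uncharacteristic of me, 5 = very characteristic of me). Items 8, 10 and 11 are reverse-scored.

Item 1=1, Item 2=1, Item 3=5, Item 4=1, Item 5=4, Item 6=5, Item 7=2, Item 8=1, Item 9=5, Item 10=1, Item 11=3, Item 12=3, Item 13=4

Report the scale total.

44

Apply reverse scoring (reversed = (1+5) − raw = 6 − raw):
  item 8: 6 − 1 = 5
  item 10: 6 − 1 = 5
  item 11: 6 − 3 = 3
Scored items: 1, 1, 5, 1, 4, 5, 2, 5, 5, 5, 3, 3, 4
Total = 1 + 1 + 5 + 1 + 4 + 5 + 2 + 5 + 5 + 5 + 3 + 3 + 4 = 44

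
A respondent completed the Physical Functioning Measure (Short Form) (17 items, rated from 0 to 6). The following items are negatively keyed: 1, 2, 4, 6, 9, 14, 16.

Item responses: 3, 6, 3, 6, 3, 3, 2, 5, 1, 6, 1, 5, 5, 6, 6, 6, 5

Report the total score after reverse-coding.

52

Negatively keyed items use 6 − raw:
  item 1: 6 − 3 = 3
  item 2: 6 − 6 = 0
  item 4: 6 − 6 = 0
  item 6: 6 − 3 = 3
  item 9: 6 − 1 = 5
  item 14: 6 − 6 = 0
  item 16: 6 − 6 = 0
After reverse-coding: 3, 0, 3, 0, 3, 3, 2, 5, 5, 6, 1, 5, 5, 0, 6, 0, 5
Total = 3 + 0 + 3 + 0 + 3 + 3 + 2 + 5 + 5 + 6 + 1 + 5 + 5 + 0 + 6 + 0 + 5 = 52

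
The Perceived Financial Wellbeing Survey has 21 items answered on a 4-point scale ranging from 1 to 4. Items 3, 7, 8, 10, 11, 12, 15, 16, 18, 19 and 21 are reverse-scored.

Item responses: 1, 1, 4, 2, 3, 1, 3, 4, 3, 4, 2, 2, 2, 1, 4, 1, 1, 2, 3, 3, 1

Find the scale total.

Apply reverse scoring (reverse-coded value = 5 − response):
  item 3: 5 − 4 = 1
  item 7: 5 − 3 = 2
  item 8: 5 − 4 = 1
  item 10: 5 − 4 = 1
  item 11: 5 − 2 = 3
  item 12: 5 − 2 = 3
  item 15: 5 − 4 = 1
  item 16: 5 − 1 = 4
  item 18: 5 − 2 = 3
  item 19: 5 − 3 = 2
  item 21: 5 − 1 = 4
Scored responses: 1, 1, 1, 2, 3, 1, 2, 1, 3, 1, 3, 3, 2, 1, 1, 4, 1, 3, 2, 3, 4
Total = 1 + 1 + 1 + 2 + 3 + 1 + 2 + 1 + 3 + 1 + 3 + 3 + 2 + 1 + 1 + 4 + 1 + 3 + 2 + 3 + 4 = 43

43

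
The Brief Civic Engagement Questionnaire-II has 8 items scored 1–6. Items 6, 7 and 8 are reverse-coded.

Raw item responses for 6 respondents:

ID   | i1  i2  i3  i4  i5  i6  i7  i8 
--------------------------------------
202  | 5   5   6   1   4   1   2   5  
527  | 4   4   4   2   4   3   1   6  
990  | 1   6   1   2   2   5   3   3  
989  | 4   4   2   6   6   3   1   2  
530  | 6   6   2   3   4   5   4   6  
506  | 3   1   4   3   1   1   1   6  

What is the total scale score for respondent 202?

Respondent 202 raw: 5, 5, 6, 1, 4, 1, 2, 5.
Reverse-coded (reverse-coded value = 7 − response):
  item 1: 5
  item 2: 5
  item 3: 6
  item 4: 1
  item 5: 4
  item 6: 7 − 1 = 6
  item 7: 7 − 2 = 5
  item 8: 7 − 5 = 2
Sum = 5 + 5 + 6 + 1 + 4 + 6 + 5 + 2 = 34

34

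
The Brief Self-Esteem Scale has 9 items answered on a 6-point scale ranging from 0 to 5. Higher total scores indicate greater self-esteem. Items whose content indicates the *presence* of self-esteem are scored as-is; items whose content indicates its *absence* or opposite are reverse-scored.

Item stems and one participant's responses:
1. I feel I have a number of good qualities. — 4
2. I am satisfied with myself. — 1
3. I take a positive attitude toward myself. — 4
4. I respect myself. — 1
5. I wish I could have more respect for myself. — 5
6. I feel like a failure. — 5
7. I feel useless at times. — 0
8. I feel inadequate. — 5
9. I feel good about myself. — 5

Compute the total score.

Items 5, 6, 7, 8 describe the absence/opposite of self-esteem → reverse-score.
on a 0–5 scale, reversed = 5 − raw.
  item 1: 4
  item 2: 1
  item 3: 4
  item 4: 1
  item 5: 5 − 5 = 0
  item 6: 5 − 5 = 0
  item 7: 5 − 0 = 5
  item 8: 5 − 5 = 0
  item 9: 5
Total = 4 + 1 + 4 + 1 + 0 + 0 + 5 + 0 + 5 = 20

20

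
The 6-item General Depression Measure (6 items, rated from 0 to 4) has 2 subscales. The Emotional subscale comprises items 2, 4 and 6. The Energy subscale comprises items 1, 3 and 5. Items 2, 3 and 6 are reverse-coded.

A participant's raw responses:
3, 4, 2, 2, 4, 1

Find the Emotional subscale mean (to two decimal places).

1.67

Emotional items: 2, 4, 6.
Of these, items 2 and 6 are reverse-coded; on a 0–4 scale, reversed = 4 − raw.
  item 2: 4 − 4 = 0
  item 4: 2
  item 6: 4 − 1 = 3
Sum = 0 + 2 + 3 = 5
Mean = 5 / 3 = 1.67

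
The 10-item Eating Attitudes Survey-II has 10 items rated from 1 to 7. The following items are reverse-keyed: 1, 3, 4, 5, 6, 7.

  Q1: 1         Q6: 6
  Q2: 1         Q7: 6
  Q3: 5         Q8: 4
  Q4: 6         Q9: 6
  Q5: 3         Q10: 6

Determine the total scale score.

Raw sum = 44. Reverse-keyed items: 1, 3, 4, 5, 6, 7; their raw sum = 27.
Each reversal replaces raw with 8 − raw, changing the total by 8 − 2·raw per item.
Total = 44 + 6·8 − 2·27 = 44 + 48 − 54 = 38

38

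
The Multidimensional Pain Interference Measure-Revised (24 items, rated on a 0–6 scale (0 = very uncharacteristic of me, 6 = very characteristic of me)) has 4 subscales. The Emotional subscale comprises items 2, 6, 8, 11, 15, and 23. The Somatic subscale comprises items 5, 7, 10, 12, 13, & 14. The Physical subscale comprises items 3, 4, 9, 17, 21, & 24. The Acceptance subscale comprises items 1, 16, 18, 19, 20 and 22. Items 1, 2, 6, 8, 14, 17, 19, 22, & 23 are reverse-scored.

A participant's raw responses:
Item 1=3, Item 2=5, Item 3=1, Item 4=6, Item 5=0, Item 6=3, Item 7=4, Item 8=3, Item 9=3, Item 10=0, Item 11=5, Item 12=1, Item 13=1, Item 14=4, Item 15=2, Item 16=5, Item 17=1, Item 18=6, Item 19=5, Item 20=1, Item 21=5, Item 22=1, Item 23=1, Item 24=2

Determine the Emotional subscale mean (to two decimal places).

Emotional items: 2, 6, 8, 11, 15, 23.
Of these, items 2, 6, 8, and 23 are reverse-scored; reversed = (0+6) − raw = 6 − raw.
  item 2: 6 − 5 = 1
  item 6: 6 − 3 = 3
  item 8: 6 − 3 = 3
  item 11: 5
  item 15: 2
  item 23: 6 − 1 = 5
Sum = 1 + 3 + 3 + 5 + 2 + 5 = 19
Mean = 19 / 6 = 3.17

3.17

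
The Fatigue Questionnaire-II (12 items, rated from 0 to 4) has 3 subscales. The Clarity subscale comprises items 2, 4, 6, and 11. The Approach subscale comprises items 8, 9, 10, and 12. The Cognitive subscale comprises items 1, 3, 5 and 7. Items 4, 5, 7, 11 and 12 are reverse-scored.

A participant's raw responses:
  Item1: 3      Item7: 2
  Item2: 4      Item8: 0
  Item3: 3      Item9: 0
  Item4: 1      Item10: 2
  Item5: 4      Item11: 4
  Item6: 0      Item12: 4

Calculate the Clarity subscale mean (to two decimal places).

Clarity items: 2, 4, 6, 11.
Of these, items 4 and 11 are reverse-scored; reverse-coded value = 4 − response.
  item 2: 4
  item 4: 4 − 1 = 3
  item 6: 0
  item 11: 4 − 4 = 0
Sum = 4 + 3 + 0 + 0 = 7
Mean = 7 / 4 = 1.75

1.75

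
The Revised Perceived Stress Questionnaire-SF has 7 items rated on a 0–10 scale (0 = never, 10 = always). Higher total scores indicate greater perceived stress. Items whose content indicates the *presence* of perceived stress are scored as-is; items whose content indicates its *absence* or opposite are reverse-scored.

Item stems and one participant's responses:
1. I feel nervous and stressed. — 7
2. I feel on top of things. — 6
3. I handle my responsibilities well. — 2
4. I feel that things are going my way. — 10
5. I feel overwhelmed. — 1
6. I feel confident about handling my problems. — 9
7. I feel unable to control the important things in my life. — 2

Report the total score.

23

Items 2, 3, 4, 6 describe the absence/opposite of perceived stress → reverse-score.
reversed = (0+10) − raw = 10 − raw.
  item 1: 7
  item 2: 10 − 6 = 4
  item 3: 10 − 2 = 8
  item 4: 10 − 10 = 0
  item 5: 1
  item 6: 10 − 9 = 1
  item 7: 2
Total = 7 + 4 + 8 + 0 + 1 + 1 + 2 = 23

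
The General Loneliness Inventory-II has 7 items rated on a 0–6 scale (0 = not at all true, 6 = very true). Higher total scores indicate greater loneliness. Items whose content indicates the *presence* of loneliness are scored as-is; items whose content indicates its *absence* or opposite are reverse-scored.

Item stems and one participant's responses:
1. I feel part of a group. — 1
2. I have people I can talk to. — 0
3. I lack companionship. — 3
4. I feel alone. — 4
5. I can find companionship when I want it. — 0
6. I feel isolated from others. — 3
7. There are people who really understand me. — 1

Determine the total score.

32

Items 1, 2, 5, 7 describe the absence/opposite of loneliness → reverse-score.
reversed = (0+6) − raw = 6 − raw.
  item 1: 6 − 1 = 5
  item 2: 6 − 0 = 6
  item 3: 3
  item 4: 4
  item 5: 6 − 0 = 6
  item 6: 3
  item 7: 6 − 1 = 5
Total = 5 + 6 + 3 + 4 + 6 + 3 + 5 = 32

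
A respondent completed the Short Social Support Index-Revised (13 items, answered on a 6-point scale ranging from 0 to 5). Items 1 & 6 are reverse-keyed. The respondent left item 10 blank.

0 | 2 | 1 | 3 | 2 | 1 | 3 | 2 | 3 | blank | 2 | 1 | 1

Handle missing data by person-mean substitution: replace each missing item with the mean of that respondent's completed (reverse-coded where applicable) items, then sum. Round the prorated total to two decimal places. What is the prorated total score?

Reverse-coded (on a 0–5 scale, reversed = 5 − raw):
  item 1: 5 − 0 = 5
  item 6: 5 − 1 = 4
Completed scored items (12 of 13): 5, 2, 1, 3, 2, 4, 3, 2, 3, 2, 1, 1; sum = 29.
Person mean = 29 / 12 ≈ 2.4167
Prorated total = (29 / 12) × 13 = 31.42 (to 2 dp)

31.42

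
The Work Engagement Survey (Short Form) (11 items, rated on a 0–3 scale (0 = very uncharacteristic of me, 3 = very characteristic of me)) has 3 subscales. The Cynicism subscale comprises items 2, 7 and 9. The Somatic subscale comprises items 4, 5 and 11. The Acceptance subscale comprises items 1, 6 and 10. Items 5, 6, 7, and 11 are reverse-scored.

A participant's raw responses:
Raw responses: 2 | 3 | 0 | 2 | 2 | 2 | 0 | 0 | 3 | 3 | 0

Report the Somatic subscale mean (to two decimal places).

2.00

Somatic items: 4, 5, 11.
Of these, items 5 and 11 are reverse-scored; reverse-coded value = 3 − response.
  item 4: 2
  item 5: 3 − 2 = 1
  item 11: 3 − 0 = 3
Sum = 2 + 1 + 3 = 6
Mean = 6 / 3 = 2.00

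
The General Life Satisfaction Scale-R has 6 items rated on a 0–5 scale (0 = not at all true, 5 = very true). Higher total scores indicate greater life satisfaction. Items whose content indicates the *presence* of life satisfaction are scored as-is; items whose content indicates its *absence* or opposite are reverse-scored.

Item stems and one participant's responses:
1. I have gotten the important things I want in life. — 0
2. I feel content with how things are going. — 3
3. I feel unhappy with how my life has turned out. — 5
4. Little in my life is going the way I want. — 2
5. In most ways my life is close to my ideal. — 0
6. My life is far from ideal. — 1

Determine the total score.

Items 3, 4, 6 describe the absence/opposite of life satisfaction → reverse-score.
on a 0–5 scale, reversed = 5 − raw.
  item 1: 0
  item 2: 3
  item 3: 5 − 5 = 0
  item 4: 5 − 2 = 3
  item 5: 0
  item 6: 5 − 1 = 4
Total = 0 + 3 + 0 + 3 + 0 + 4 = 10

10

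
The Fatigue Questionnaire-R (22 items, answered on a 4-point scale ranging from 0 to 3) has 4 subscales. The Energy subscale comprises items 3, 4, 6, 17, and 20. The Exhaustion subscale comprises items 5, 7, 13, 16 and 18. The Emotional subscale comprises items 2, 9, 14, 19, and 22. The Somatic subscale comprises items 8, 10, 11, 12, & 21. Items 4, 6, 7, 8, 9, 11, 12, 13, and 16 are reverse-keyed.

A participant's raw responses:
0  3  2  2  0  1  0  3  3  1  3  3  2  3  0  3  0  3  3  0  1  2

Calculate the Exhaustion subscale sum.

Exhaustion items: 5, 7, 13, 16, 18.
Of these, items 7, 13 and 16 are reverse-keyed; reversed = (0+3) − raw = 3 − raw.
  item 5: 0
  item 7: 3 − 0 = 3
  item 13: 3 − 2 = 1
  item 16: 3 − 3 = 0
  item 18: 3
Sum = 0 + 3 + 1 + 0 + 3 = 7

7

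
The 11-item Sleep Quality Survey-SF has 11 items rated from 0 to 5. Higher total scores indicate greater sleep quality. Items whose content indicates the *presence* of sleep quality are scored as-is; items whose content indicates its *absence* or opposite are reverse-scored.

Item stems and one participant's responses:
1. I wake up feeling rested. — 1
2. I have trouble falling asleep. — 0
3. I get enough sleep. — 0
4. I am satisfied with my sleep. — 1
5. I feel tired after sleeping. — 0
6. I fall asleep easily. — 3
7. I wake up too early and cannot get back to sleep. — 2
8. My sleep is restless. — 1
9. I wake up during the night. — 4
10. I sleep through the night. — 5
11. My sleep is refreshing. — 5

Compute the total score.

Items 2, 5, 7, 8, 9 describe the absence/opposite of sleep quality → reverse-score.
on a 0–5 scale, reversed = 5 − raw.
  item 1: 1
  item 2: 5 − 0 = 5
  item 3: 0
  item 4: 1
  item 5: 5 − 0 = 5
  item 6: 3
  item 7: 5 − 2 = 3
  item 8: 5 − 1 = 4
  item 9: 5 − 4 = 1
  item 10: 5
  item 11: 5
Total = 1 + 5 + 0 + 1 + 5 + 3 + 3 + 4 + 1 + 5 + 5 = 33

33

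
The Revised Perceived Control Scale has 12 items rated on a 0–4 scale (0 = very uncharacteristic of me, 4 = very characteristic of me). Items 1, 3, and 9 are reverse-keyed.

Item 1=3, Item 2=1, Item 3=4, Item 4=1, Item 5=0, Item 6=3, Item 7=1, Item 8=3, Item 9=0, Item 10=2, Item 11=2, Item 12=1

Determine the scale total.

Reverse-coded items (reversed = (0+4) − raw = 4 − raw):
  item 1: 4 − 3 = 1
  item 3: 4 − 4 = 0
  item 9: 4 − 0 = 4
Scored responses: 1, 1, 0, 1, 0, 3, 1, 3, 4, 2, 2, 1
Total = 1 + 1 + 0 + 1 + 0 + 3 + 1 + 3 + 4 + 2 + 2 + 1 = 19

19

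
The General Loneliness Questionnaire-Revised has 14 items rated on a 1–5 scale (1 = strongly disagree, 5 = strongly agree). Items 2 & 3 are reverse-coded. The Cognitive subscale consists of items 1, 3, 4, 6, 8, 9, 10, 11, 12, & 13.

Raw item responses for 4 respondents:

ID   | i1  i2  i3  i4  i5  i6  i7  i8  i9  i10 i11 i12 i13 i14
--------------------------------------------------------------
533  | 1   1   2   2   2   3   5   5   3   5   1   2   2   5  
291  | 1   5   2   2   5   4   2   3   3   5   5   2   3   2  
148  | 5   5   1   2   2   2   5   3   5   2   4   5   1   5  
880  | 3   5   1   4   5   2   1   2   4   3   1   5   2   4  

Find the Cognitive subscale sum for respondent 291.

Respondent 291 raw: 1, 5, 2, 2, 5, 4, 2, 3, 3, 5, 5, 2, 3, 2.
Cognitive items: 1, 3, 4, 6, 8, 9, 10, 11, 12, 13.
Reverse-coded (reversed = (1+5) − raw = 6 − raw):
  item 1: 1
  item 3: 6 − 2 = 4
  item 4: 2
  item 6: 4
  item 8: 3
  item 9: 3
  item 10: 5
  item 11: 5
  item 12: 2
  item 13: 3
Sum = 1 + 4 + 2 + 4 + 3 + 3 + 5 + 5 + 2 + 3 = 32

32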